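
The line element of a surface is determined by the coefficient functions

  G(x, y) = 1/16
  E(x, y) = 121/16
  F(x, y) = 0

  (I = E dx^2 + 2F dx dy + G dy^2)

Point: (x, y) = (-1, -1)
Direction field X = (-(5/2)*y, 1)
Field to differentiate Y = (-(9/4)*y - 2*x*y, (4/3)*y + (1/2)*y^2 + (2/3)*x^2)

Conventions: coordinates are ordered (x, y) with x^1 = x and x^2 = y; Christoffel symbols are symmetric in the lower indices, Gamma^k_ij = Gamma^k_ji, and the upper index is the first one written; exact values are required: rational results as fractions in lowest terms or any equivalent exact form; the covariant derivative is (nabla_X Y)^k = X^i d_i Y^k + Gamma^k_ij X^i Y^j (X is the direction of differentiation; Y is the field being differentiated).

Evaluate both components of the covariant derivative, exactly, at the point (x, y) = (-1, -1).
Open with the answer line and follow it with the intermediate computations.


Answer: (nabla_X Y)^x = 19/4, (nabla_X Y)^y = -3

E = 121/16, F = 0, G = 1/16 at the point
E_x = 0, E_y = 0, F_x = 0, F_y = 0, G_x = 0, G_y = 0
EG - F^2 = 121/256;  g^inv = (256/121) * [[1/16, 0], [0, 121/16]]
first-kind symbols [ij,l] = (1/2)(d_i g_jl + d_j g_il - d_l g_ij): [xx,x] = E_x/2 = 0, [xx,y] = F_x - E_y/2 = 0, [xy,x] = E_y/2 = 0, [xy,y] = G_x/2 = 0, [yy,x] = F_y - G_x/2 = 0, [yy,y] = G_y/2 = 0
Gamma^x_ij = (G*[ij,x] - F*[ij,y])/(EG - F^2), Gamma^y_ij = (E*[ij,y] - F*[ij,x])/(EG - F^2)
Gamma_xxx = 0, Gamma_xxy = 0, Gamma_xyy = 0, Gamma_yxx = 0, Gamma_yxy = 0, Gamma_yyy = 0
X = (5/2, 1), Y = (1/4, -1/6) at the point


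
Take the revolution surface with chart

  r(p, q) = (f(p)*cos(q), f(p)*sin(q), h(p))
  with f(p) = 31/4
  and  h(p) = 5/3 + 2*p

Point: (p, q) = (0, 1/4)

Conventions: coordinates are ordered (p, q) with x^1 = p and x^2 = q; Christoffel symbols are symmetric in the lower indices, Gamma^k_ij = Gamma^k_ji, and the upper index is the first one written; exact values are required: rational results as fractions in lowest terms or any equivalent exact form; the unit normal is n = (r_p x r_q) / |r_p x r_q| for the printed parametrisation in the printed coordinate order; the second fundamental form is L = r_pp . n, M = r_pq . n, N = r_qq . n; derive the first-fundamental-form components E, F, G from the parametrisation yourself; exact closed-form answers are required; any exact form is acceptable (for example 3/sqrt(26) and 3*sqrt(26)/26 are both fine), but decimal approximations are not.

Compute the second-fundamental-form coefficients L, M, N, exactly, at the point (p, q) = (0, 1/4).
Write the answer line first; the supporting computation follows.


Answer: L = 0, M = 0, N = 31/4

f = 31/4, f' = 0, f'' = 0, h' = 2, h'' = 0
E = 4, F = 0, G = 961/16; answer radicand W^2 = 4
unnormalised second-form numerators: l = 0, m = 0, n = 31/2; L = l/sqrt(4), and similarly M = m/sqrt(W^2), N = n/sqrt(W^2)


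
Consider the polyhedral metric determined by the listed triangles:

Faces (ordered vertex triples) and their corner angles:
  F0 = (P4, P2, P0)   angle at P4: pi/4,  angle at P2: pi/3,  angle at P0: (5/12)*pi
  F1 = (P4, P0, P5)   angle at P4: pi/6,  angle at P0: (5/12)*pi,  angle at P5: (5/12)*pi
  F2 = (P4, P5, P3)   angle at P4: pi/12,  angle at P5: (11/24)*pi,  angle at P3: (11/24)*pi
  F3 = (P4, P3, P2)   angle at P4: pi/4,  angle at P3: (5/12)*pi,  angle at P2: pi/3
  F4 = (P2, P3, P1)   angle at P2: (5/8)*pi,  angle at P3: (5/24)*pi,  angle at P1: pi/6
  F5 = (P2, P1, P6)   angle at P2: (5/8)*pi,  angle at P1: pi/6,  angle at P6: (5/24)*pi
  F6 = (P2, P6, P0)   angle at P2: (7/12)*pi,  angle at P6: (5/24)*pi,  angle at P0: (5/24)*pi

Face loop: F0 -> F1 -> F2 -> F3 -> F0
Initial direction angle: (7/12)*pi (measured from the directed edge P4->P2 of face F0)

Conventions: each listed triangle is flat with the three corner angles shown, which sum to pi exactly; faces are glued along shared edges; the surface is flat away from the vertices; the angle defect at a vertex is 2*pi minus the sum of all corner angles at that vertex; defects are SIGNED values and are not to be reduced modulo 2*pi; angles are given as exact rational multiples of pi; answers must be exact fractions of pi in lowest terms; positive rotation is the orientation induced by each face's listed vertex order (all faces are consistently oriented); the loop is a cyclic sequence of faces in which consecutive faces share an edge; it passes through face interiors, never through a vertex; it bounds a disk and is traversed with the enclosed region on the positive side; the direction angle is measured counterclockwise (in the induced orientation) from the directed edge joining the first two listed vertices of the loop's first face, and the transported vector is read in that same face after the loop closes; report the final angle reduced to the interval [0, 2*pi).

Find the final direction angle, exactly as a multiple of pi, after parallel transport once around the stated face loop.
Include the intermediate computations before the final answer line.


enclosed vertex P4: corner angles sum to (3/4)*pi, defect = 2*pi - (3/4)*pi = (5/4)*pi
by Gauss-Bonnet the loop rotates the vector by the enclosed defect sum (positive orientation, mod 2*pi)
final angle = (7/12)*pi + (5/4)*pi = (11/6)*pi (mod 2*pi)

Answer: final direction angle = (11/6)*pi


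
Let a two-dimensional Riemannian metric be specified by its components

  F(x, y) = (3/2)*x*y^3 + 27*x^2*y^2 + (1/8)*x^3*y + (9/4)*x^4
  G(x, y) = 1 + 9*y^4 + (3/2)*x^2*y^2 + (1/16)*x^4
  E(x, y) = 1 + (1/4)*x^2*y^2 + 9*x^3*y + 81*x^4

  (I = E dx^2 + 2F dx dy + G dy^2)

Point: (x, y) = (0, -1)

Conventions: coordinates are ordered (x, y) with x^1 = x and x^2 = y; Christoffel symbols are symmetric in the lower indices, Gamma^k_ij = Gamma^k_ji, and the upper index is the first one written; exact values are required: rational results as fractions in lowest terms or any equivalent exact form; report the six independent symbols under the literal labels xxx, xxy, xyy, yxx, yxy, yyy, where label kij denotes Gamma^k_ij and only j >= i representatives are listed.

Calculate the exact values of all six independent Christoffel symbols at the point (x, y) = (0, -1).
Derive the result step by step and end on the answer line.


E = 1, F = 0, G = 10 at the point
E_x = 0, E_y = 0, F_x = -3/2, F_y = 0, G_x = 0, G_y = -36
EG - F^2 = 10;  g^inv = (1/10) * [[10, 0], [0, 1]]
first-kind symbols [ij,l] = (1/2)(d_i g_jl + d_j g_il - d_l g_ij): [xx,x] = E_x/2 = 0, [xx,y] = F_x - E_y/2 = -3/2, [xy,x] = E_y/2 = 0, [xy,y] = G_x/2 = 0, [yy,x] = F_y - G_x/2 = 0, [yy,y] = G_y/2 = -18
Gamma^x_ij = (G*[ij,x] - F*[ij,y])/(EG - F^2), Gamma^y_ij = (E*[ij,y] - F*[ij,x])/(EG - F^2)

Answer: Gamma_xxx = 0, Gamma_xxy = 0, Gamma_xyy = 0, Gamma_yxx = -3/20, Gamma_yxy = 0, Gamma_yyy = -9/5


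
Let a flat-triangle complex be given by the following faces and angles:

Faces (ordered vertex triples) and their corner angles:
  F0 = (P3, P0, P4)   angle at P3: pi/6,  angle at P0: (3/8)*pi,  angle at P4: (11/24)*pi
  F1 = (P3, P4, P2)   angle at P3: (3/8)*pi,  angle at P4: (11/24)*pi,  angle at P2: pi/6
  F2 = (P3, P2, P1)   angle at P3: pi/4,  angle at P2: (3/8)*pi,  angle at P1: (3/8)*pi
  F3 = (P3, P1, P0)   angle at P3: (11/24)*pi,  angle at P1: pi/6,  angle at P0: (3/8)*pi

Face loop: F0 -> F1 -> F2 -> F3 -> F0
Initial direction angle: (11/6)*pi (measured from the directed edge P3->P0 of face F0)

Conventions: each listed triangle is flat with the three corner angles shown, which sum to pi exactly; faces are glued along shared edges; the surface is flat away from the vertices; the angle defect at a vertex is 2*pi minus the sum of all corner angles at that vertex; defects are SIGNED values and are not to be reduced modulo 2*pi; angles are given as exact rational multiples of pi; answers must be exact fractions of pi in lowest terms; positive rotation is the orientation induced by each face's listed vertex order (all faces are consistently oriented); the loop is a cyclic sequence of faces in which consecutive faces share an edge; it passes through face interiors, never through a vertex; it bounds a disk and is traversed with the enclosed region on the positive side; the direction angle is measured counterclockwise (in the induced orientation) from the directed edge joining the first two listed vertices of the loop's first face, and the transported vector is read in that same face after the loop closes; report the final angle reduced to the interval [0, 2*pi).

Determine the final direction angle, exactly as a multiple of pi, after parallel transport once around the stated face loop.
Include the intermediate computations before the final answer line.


enclosed vertex P3: corner angles sum to (5/4)*pi, defect = 2*pi - (5/4)*pi = (3/4)*pi
holonomy = initial angle + sum of enclosed defects (mod 2*pi), positive in the induced orientation
final angle = (11/6)*pi + (3/4)*pi = (7/12)*pi (mod 2*pi)

Answer: final direction angle = (7/12)*pi


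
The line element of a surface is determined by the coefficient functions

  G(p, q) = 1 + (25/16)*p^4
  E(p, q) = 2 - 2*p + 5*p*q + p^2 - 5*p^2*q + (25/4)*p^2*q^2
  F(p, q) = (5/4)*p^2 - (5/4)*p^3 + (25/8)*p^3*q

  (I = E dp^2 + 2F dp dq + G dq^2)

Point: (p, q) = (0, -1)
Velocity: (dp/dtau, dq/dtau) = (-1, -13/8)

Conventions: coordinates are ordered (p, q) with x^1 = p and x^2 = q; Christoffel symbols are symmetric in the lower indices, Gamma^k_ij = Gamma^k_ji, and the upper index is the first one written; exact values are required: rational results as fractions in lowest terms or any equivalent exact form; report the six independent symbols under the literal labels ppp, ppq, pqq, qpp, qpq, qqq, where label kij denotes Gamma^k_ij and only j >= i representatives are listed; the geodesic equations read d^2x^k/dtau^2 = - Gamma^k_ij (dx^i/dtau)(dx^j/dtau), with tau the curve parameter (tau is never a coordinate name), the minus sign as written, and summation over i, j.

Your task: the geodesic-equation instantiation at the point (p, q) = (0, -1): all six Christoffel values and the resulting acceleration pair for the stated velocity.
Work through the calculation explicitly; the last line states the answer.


E = 2, F = 0, G = 1 at the point
E_p = -7, E_q = 0, F_p = 0, F_q = 0, G_p = 0, G_q = 0
EG - F^2 = 2;  g^inv = (1/2) * [[1, 0], [0, 2]]
first-kind symbols [ij,l] = (1/2)(d_i g_jl + d_j g_il - d_l g_ij): [pp,p] = E_p/2 = -7/2, [pp,q] = F_p - E_q/2 = 0, [pq,p] = E_q/2 = 0, [pq,q] = G_p/2 = 0, [qq,p] = F_q - G_p/2 = 0, [qq,q] = G_q/2 = 0
Gamma^p_ij = (G*[ij,p] - F*[ij,q])/(EG - F^2), Gamma^q_ij = (E*[ij,q] - F*[ij,p])/(EG - F^2)
Gamma_ppp = -7/4, Gamma_ppq = 0, Gamma_pqq = 0, Gamma_qpp = 0, Gamma_qpq = 0, Gamma_qqq = 0
d^2p/dtau^2 = -(Gamma_ppp*(-1)^2 + 2*Gamma_ppq*(-1)*(-13/8) + Gamma_pqq*(-13/8)^2) = 7/4
d^2q/dtau^2 = -(Gamma_qpp*(-1)^2 + 2*Gamma_qpq*(-1)*(-13/8) + Gamma_qqq*(-13/8)^2) = 0

Answer: Gamma_ppp = -7/4, Gamma_ppq = 0, Gamma_pqq = 0, Gamma_qpp = 0, Gamma_qpq = 0, Gamma_qqq = 0; accelerations (d^2p/dtau^2, d^2q/dtau^2) = (7/4, 0)


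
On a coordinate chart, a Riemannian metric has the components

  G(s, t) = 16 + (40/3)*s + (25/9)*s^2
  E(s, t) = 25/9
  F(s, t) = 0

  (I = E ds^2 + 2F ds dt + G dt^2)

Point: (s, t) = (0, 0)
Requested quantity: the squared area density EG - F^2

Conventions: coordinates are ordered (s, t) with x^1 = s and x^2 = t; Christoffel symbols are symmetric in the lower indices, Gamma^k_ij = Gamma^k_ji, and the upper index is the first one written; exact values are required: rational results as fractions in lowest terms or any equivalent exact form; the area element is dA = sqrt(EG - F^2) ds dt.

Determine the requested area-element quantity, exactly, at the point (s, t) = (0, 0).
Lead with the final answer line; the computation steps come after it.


Answer: EG - F^2 = 400/9

E = 25/9, F = 0, G = 16; EG - F^2 = 400/9


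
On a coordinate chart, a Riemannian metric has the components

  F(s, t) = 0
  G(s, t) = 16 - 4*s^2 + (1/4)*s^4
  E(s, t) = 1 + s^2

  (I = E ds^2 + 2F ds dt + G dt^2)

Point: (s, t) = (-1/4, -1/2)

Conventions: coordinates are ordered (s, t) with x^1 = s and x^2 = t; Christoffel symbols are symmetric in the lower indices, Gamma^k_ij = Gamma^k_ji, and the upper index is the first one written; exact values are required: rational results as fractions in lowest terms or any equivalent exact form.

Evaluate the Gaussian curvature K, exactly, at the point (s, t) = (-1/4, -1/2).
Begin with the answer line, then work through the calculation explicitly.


Answer: K = 8192/36703

E = 17/16, F = 0, G = 16129/1024, EG - F^2 = 274193/16384 at the point
E_s = -1/2, E_t = 0, F_s = 0, F_t = 0, G_s = 127/64, G_t = 0
E_tt = 0, F_st = 0, G_ss = -125/16
K follows from Brioschi's formula, (det M1 - det M2)/(EG - F^2)^2.
M1 = [[-E_tt/2 + F_st - G_ss/2, E_s/2, F_s - E_t/2], [F_t - G_s/2, E, F], [G_t/2, F, G]] = [[125/32, -1/4, 0], [-127/128, 17/16, 0], [0, 0, 16129/1024]]; det M1 = 16112871/262144
M2 = [[0, E_t/2, G_s/2], [E_t/2, E, F], [G_s/2, F, G]] = [[0, 0, 127/128], [0, 17/16, 0], [127/128, 0, 16129/1024]]; det M2 = -274193/262144
det M1 - det M2 = 2048383/32768; K = 2048383/32768 / (274193/16384)^2 = 8192/36703


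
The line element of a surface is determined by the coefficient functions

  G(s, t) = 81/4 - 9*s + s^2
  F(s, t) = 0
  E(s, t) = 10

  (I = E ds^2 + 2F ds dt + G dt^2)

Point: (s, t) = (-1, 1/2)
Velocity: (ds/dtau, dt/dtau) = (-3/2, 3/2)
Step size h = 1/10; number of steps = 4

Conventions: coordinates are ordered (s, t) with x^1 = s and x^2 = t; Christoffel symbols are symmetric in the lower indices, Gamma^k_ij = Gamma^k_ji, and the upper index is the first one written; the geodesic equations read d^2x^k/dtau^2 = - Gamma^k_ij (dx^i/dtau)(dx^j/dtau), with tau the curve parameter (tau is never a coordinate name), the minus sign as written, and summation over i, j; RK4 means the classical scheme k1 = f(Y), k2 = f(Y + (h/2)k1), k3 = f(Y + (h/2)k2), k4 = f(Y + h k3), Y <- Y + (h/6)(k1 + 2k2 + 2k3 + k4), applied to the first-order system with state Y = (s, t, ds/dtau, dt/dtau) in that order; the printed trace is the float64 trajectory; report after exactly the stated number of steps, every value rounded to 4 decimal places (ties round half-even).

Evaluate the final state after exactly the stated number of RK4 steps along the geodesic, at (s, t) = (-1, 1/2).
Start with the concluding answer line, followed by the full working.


Answer: s = -1.6886, t = 1.0358, ds/dtau = -1.9184, dt/dtau = 1.1848

f(Y) = (ds/dtau, dt/dtau, -Gamma^s_ij Y'^i Y'^j, -Gamma^t_ij Y'^i Y'^j) with the Gammas evaluated at the stage position; h = 0.100000; intermediate values shown to 6 dp
step 0: s = -1.0000, t = 0.5000, ds/dtau = -1.5000, dt/dtau = 1.5000
step 1:
  k1: at (s, t) = (-1.000000, 0.500000), (ds/dtau, dt/dtau) = (-1.500000, 1.500000); Gamma_sss = 0.000000, Gamma_sst = 0.000000, Gamma_stt = 0.550000, Gamma_tss = 0.000000, Gamma_tst = -0.181818, Gamma_ttt = 0.000000; k1 = (-1.500000, 1.500000, -1.237500, -0.818182)
  k2: at (s, t) = (-1.075000, 0.575000), (ds/dtau, dt/dtau) = (-1.561875, 1.459091); Gamma_sss = 0.000000, Gamma_sst = 0.000000, Gamma_stt = 0.557500, Gamma_tss = 0.000000, Gamma_tst = -0.179372, Gamma_ttt = 0.000000; k2 = (-1.561875, 1.459091, -1.186888, -0.817549)
  k3: at (s, t) = (-1.078094, 0.572955), (ds/dtau, dt/dtau) = (-1.559344, 1.459123); Gamma_sss = 0.000000, Gamma_sst = 0.000000, Gamma_stt = 0.557809, Gamma_tss = 0.000000, Gamma_tst = -0.179273, Gamma_ttt = 0.000000; k3 = (-1.559344, 1.459123, -1.187598, -0.815789)
  k4: at (s, t) = (-1.155934, 0.645912), (ds/dtau, dt/dtau) = (-1.618760, 1.418421); Gamma_sss = 0.000000, Gamma_sst = 0.000000, Gamma_stt = 0.565593, Gamma_tss = 0.000000, Gamma_tst = -0.176805, Gamma_ttt = 0.000000; k4 = (-1.618760, 1.418421, -1.137928, -0.811920)
  Y <- Y + (h/6)(k1 + 2k2 + 2k3 + k4): s = -1.1560, t = 0.6459, ds/dtau = -1.6187, dt/dtau = 1.4184
step 2:
  k1: at (s, t) = (-1.156020, 0.645914), (ds/dtau, dt/dtau) = (-1.618740, 1.418387); Gamma_sss = 0.000000, Gamma_sst = 0.000000, Gamma_stt = 0.565602, Gamma_tss = 0.000000, Gamma_tst = -0.176803, Gamma_ttt = 0.000000; k1 = (-1.618740, 1.418387, -1.137890, -0.811878)
  k2: at (s, t) = (-1.236957, 0.716833), (ds/dtau, dt/dtau) = (-1.675634, 1.377793); Gamma_sss = 0.000000, Gamma_sst = 0.000000, Gamma_stt = 0.573696, Gamma_tss = 0.000000, Gamma_tst = -0.174308, Gamma_ttt = 0.000000; k2 = (-1.675634, 1.377793, -1.089055, -0.804844)
  k3: at (s, t) = (-1.239802, 0.714804), (ds/dtau, dt/dtau) = (-1.673193, 1.378145); Gamma_sss = 0.000000, Gamma_sst = 0.000000, Gamma_stt = 0.573980, Gamma_tss = 0.000000, Gamma_tst = -0.174222, Gamma_ttt = 0.000000; k3 = (-1.673193, 1.378145, -1.090151, -0.803478)
  k4: at (s, t) = (-1.323339, 0.783729), (ds/dtau, dt/dtau) = (-1.727755, 1.338039); Gamma_sss = 0.000000, Gamma_sst = 0.000000, Gamma_stt = 0.582334, Gamma_tss = 0.000000, Gamma_tst = -0.171723, Gamma_ttt = 0.000000; k4 = (-1.727755, 1.338039, -1.042581, -0.793979)
  Y <- Y + (h/6)(k1 + 2k2 + 2k3 + k4): s = -1.3234, t = 0.7837, ds/dtau = -1.7277, dt/dtau = 1.3380
step 3:
  k1: at (s, t) = (-1.323422, 0.783719), (ds/dtau, dt/dtau) = (-1.727721, 1.338012); Gamma_sss = 0.000000, Gamma_sst = 0.000000, Gamma_stt = 0.582342, Gamma_tss = 0.000000, Gamma_tst = -0.171720, Gamma_ttt = 0.000000; k1 = (-1.727721, 1.338012, -1.042553, -0.793936)
  k2: at (s, t) = (-1.409809, 0.850620), (ds/dtau, dt/dtau) = (-1.779849, 1.298315); Gamma_sss = 0.000000, Gamma_sst = 0.000000, Gamma_stt = 0.590981, Gamma_tss = 0.000000, Gamma_tst = -0.169210, Gamma_ttt = 0.000000; k2 = (-1.779849, 1.298315, -0.996171, -0.782024)
  k3: at (s, t) = (-1.412415, 0.848635), (ds/dtau, dt/dtau) = (-1.777530, 1.298911); Gamma_sss = 0.000000, Gamma_sst = 0.000000, Gamma_stt = 0.591241, Gamma_tss = 0.000000, Gamma_tst = -0.169136, Gamma_ttt = 0.000000; k3 = (-1.777530, 1.298911, -0.997525, -0.781019)
  k4: at (s, t) = (-1.501175, 0.913610), (ds/dtau, dt/dtau) = (-1.827474, 1.259910); Gamma_sss = 0.000000, Gamma_sst = 0.000000, Gamma_stt = 0.600118, Gamma_tss = 0.000000, Gamma_tst = -0.166634, Gamma_ttt = 0.000000; k4 = (-1.827474, 1.259910, -0.952611, -0.767334)
  Y <- Y + (h/6)(k1 + 2k2 + 2k3 + k4): s = -1.5013, t = 0.9136, ds/dtau = -1.8274, dt/dtau = 1.2599
step 4:
  k1: at (s, t) = (-1.501255, 0.913592), (ds/dtau, dt/dtau) = (-1.827431, 1.259889); Gamma_sss = 0.000000, Gamma_sst = 0.000000, Gamma_stt = 0.600126, Gamma_tss = 0.000000, Gamma_tst = -0.166632, Gamma_ttt = 0.000000; k1 = (-1.827431, 1.259889, -0.952592, -0.767293)
  k2: at (s, t) = (-1.592627, 0.976587), (ds/dtau, dt/dtau) = (-1.875060, 1.221525); Gamma_sss = 0.000000, Gamma_sst = 0.000000, Gamma_stt = 0.609263, Gamma_tss = 0.000000, Gamma_tst = -0.164133, Gamma_ttt = 0.000000; k2 = (-1.875060, 1.221525, -0.909095, -0.751870)
  k3: at (s, t) = (-1.595008, 0.974668), (ds/dtau, dt/dtau) = (-1.872885, 1.222296); Gamma_sss = 0.000000, Gamma_sst = 0.000000, Gamma_stt = 0.609501, Gamma_tss = 0.000000, Gamma_tst = -0.164069, Gamma_ttt = 0.000000; k3 = (-1.872885, 1.222296, -0.910599, -0.751179)
  k4: at (s, t) = (-1.688544, 1.035822), (ds/dtau, dt/dtau) = (-1.918490, 1.184772); Gamma_sss = 0.000000, Gamma_sst = 0.000000, Gamma_stt = 0.618854, Gamma_tss = 0.000000, Gamma_tst = -0.161589, Gamma_ttt = 0.000000; k4 = (-1.918490, 1.184772, -0.868676, -0.734574)
  Y <- Y + (h/6)(k1 + 2k2 + 2k3 + k4): s = -1.6886, t = 1.0358, ds/dtau = -1.9184, dt/dtau = 1.1848


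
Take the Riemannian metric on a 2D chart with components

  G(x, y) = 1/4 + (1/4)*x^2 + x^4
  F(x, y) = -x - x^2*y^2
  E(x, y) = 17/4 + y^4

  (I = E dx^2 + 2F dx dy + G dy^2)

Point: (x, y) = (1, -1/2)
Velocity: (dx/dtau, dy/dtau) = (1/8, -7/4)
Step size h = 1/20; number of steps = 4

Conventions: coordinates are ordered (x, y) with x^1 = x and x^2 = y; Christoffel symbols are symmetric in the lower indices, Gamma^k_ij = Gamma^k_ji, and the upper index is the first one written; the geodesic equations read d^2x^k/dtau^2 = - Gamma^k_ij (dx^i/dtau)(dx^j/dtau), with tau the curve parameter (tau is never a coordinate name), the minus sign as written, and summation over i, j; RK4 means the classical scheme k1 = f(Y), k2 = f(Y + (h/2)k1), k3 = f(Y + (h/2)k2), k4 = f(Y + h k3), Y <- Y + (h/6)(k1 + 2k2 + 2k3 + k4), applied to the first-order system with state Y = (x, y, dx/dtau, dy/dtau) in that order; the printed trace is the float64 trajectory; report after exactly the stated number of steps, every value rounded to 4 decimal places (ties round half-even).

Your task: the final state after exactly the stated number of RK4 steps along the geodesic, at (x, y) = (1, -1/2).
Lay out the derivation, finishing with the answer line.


f(Y) = (dx/dtau, dy/dtau, -Gamma^x_ij Y'^i Y'^j, -Gamma^y_ij Y'^i Y'^j) with the Gammas evaluated at the stage position; h = 0.050000; intermediate values shown to 6 dp
step 0: x = 1.0000, y = -0.5000, dx/dtau = 0.1250, dy/dtau = -1.7500
step 1:
  k1: at (x, y) = (1.000000, -0.500000), (dx/dtau, dy/dtau) = (0.125000, -1.750000); Gamma_xxx = -0.318471, Gamma_xxy = 0.496815, Gamma_xyy = -0.382166, Gamma_yxx = -1.098726, Gamma_yxy = 1.914013, Gamma_yyy = -0.318471; k1 = (0.125000, -1.750000, 1.392715, 1.829867)
  k2: at (x, y) = (1.003125, -0.543750), (dx/dtau, dy/dtau) = (0.159818, -1.704253); Gamma_xxx = -0.339221, Gamma_xxy = 0.505582, Gamma_xyy = -0.364976, Gamma_yxx = -1.131246, Gamma_yxy = 1.933243, Gamma_yyy = -0.313516; k2 = (0.159818, -1.704253, 1.344141, 1.992612)
  k3: at (x, y) = (1.003995, -0.542606), (dx/dtau, dy/dtau) = (0.158604, -1.700185); Gamma_xxx = -0.338179, Gamma_xxy = 0.505847, Gamma_xyy = -0.366582, Gamma_yxx = -1.127465, Gamma_yxy = 1.932086, Gamma_yyy = -0.314107; k3 = (0.158604, -1.700185, 1.340966, 1.978323)
  k4: at (x, y) = (1.007930, -0.585009), (dx/dtau, dy/dtau) = (0.192048, -1.651084); Gamma_xxx = -0.358898, Gamma_xxy = 0.513853, Gamma_xyy = -0.350480, Gamma_yxx = -1.156192, Gamma_yxy = 1.950763, Gamma_yyy = -0.309304; k4 = (0.192048, -1.651084, 1.294546, 2.122957)
  Y <- Y + (h/6)(k1 + 2k2 + 2k3 + k4): x = 1.0079, y = -0.5851, dx/dtau = 0.1921, dy/dtau = -1.6509
step 2:
  k1: at (x, y) = (1.007949, -0.585083), (dx/dtau, dy/dtau) = (0.192146, -1.650878); Gamma_xxx = -0.358929, Gamma_xxy = 0.513873, Gamma_xyy = -0.350466, Gamma_yxx = -1.156205, Gamma_yxy = 1.950788, Gamma_yyy = -0.309301; k1 = (0.192146, -1.650878, 1.294420, 2.123271)
  k2: at (x, y) = (1.012753, -0.626355), (dx/dtau, dy/dtau) = (0.224506, -1.597796); Gamma_xxx = -0.379425, Gamma_xxy = 0.521008, Gamma_xyy = -0.335320, Gamma_yxx = -1.180769, Gamma_yxy = 1.968661, Gamma_yyy = -0.304493; k2 = (0.224506, -1.597796, 1.248967, 2.249247)
  k3: at (x, y) = (1.013562, -0.625028), (dx/dtau, dy/dtau) = (0.223370, -1.594646); Gamma_xxx = -0.378278, Gamma_xxy = 0.521373, Gamma_xyy = -0.336954, Gamma_yxx = -1.177061, Gamma_yxy = 1.967468, Gamma_yyy = -0.305182; k3 = (0.223370, -1.594646, 1.247134, 2.236384)
  k4: at (x, y) = (1.019118, -0.664815), (dx/dtau, dy/dtau) = (0.254502, -1.539058); Gamma_xxx = -0.398111, Gamma_xxy = 0.527570, Gamma_xyy = -0.322744, Gamma_yxx = -1.197261, Gamma_yxy = 1.984160, Gamma_yyy = -0.300355; k4 = (0.254502, -1.539058, 1.203562, 2.343367)
  Y <- Y + (h/6)(k1 + 2k2 + 2k3 + k4): x = 1.0191, y = -0.6649, dx/dtau = 0.2546, dy/dtau = -1.5389
step 3:
  k1: at (x, y) = (1.019136, -0.664873), (dx/dtau, dy/dtau) = (0.254564, -1.538895); Gamma_xxx = -0.398135, Gamma_xxy = 0.527585, Gamma_xyy = -0.322735, Gamma_yxx = -1.197259, Gamma_yxy = 1.984178, Gamma_yyy = -0.300353; k1 = (0.254564, -1.538895, 1.203459, 2.343474)
  k2: at (x, y) = (1.025500, -0.703346), (dx/dtau, dy/dtau) = (0.284650, -1.480308); Gamma_xxx = -0.417105, Gamma_xxy = 0.532794, Gamma_xyy = -0.309381, Gamma_yxx = -1.212860, Gamma_yxy = 1.999452, Gamma_yyy = -0.295405; k2 = (0.284650, -1.480308, 1.160754, 2.430615)
  k3: at (x, y) = (1.026252, -0.701881), (dx/dtau, dy/dtau) = (0.283583, -1.478130); Gamma_xxx = -0.415920, Gamma_xxy = 0.533313, Gamma_xyy = -0.311060, Gamma_yxx = -1.209376, Gamma_yxy = 1.998297, Gamma_yyy = -0.296218; k3 = (0.283583, -1.478130, 1.160173, 2.419713)
  k4: at (x, y) = (1.033315, -0.738780), (dx/dtau, dy/dtau) = (0.312573, -1.417909); Gamma_xxx = -0.433714, Gamma_xxy = 0.537612, Gamma_xyy = -0.298582, Gamma_yxx = -1.220535, Gamma_yxy = 2.011932, Gamma_yyy = -0.291208; k4 = (0.312573, -1.417909, 1.119203, 2.488087)
  Y <- Y + (h/6)(k1 + 2k2 + 2k3 + k4): x = 1.0333, y = -0.7388, dx/dtau = 0.3126, dy/dtau = -1.4178
step 4:
  k1: at (x, y) = (1.033332, -0.738821), (dx/dtau, dy/dtau) = (0.312601, -1.417793); Gamma_xxx = -0.433729, Gamma_xxy = 0.537623, Gamma_xyy = -0.298579, Gamma_yxx = -1.220519, Gamma_yxy = 2.011941, Gamma_yyy = -0.291209; k1 = (0.312601, -1.417793, 1.119123, 2.488040)
  k2: at (x, y) = (1.041147, -0.774265), (dx/dtau, dy/dtau) = (0.340580, -1.355592); Gamma_xxx = -0.450177, Gamma_xxy = 0.541029, Gamma_xyy = -0.286951, Gamma_yxx = -1.227119, Gamma_yxy = 2.023754, Gamma_yyy = -0.286098; k2 = (0.340580, -1.355592, 1.079100, 2.536763)
  k3: at (x, y) = (1.041847, -0.772710), (dx/dtau, dy/dtau) = (0.339579, -1.354374); Gamma_xxx = -0.449034, Gamma_xxy = 0.541742, Gamma_xyy = -0.288686, Gamma_yxx = -1.223991, Gamma_yxy = 2.022716, Gamma_yyy = -0.287054; k3 = (0.339579, -1.354374, 1.079638, 2.528259)
  k4: at (x, y) = (1.050311, -0.806539), (dx/dtau, dy/dtau) = (0.366583, -1.291380); Gamma_xxx = -0.464002, Gamma_xxy = 0.544451, Gamma_xyy = -0.277951, Gamma_yxx = -1.226500, Gamma_yxy = 2.032683, Gamma_yyy = -0.281968; k4 = (0.366583, -1.291380, 1.041368, 2.559587)
  Y <- Y + (h/6)(k1 + 2k2 + 2k3 + k4): x = 1.0503, y = -0.8066, dx/dtau = 0.3666, dy/dtau = -1.2913

Answer: x = 1.0503, y = -0.8066, dx/dtau = 0.3666, dy/dtau = -1.2913


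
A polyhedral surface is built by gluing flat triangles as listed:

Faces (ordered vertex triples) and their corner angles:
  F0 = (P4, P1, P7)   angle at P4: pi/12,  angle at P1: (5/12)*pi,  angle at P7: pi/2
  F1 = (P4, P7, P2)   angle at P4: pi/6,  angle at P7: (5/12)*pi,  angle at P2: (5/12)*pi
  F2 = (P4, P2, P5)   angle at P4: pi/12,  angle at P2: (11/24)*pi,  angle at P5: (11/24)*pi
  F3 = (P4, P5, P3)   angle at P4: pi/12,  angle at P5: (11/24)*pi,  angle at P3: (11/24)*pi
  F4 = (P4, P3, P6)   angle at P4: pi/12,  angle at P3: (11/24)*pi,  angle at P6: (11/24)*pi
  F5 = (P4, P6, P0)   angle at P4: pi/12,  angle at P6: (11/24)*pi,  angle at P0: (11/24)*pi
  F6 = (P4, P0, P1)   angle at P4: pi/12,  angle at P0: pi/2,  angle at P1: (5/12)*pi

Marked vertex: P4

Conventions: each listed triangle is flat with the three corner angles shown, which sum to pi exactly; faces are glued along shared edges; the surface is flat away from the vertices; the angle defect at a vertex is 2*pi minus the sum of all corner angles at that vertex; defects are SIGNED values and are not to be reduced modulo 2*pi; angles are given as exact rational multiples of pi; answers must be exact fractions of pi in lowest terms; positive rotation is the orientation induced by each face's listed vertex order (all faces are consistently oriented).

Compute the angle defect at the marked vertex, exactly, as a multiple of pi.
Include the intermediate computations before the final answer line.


Sum of corner angles at P4: (2/3)*pi
defect = 2*pi - (2/3)*pi

Answer: defect(P4) = (4/3)*pi


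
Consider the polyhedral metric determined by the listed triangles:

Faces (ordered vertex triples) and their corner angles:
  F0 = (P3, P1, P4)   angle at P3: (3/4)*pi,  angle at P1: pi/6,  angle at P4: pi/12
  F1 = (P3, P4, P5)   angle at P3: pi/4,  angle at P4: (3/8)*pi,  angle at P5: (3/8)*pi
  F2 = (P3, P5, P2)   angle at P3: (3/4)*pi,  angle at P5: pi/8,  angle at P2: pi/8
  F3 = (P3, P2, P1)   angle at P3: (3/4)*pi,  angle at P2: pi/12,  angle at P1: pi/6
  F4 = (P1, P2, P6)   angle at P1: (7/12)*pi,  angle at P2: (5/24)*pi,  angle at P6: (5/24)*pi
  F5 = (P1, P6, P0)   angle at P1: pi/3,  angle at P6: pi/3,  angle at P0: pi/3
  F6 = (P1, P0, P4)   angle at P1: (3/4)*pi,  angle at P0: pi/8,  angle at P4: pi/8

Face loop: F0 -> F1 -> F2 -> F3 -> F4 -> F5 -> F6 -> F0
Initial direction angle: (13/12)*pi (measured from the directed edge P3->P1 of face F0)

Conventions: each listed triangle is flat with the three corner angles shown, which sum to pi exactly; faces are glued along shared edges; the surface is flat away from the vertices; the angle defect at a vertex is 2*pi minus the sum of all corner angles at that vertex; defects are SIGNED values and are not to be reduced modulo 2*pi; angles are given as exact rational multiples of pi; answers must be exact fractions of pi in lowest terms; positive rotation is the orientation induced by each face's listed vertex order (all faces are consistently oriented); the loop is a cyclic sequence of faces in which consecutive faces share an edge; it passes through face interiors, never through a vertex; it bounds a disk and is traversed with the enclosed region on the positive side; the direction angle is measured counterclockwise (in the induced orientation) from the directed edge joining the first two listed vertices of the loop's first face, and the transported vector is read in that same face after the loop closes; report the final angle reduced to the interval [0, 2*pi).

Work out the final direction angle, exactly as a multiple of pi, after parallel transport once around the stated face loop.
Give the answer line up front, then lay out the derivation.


Answer: final direction angle = (7/12)*pi

enclosed vertex P1: corner angles sum to 2*pi, defect = 2*pi - 2*pi = 0
enclosed vertex P3: corner angles sum to (5/2)*pi, defect = 2*pi - (5/2)*pi = -pi/2
transport around the loop rotates by the sum of enclosed defects; add to the initial angle mod 2*pi
final angle = (13/12)*pi - pi/2 = (7/12)*pi (mod 2*pi)


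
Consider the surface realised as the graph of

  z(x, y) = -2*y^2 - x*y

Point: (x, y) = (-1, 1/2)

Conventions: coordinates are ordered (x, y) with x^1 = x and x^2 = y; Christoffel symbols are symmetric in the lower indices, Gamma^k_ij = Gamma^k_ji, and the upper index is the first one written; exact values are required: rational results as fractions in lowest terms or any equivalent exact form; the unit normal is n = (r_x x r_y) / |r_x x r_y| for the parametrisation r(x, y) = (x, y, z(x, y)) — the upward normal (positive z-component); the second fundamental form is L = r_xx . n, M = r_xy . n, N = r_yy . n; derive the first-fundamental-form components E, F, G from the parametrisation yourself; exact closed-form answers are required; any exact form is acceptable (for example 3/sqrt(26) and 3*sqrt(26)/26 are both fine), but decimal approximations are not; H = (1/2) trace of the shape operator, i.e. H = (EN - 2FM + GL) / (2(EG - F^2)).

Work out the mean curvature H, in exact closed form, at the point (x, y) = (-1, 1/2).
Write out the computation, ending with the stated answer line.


z_x = -1/2, z_y = -1, z_xx = 0, z_xy = -1, z_yy = -4
E = 5/4, F = 1/2, G = 2; answer radicand W^2 = 9/4
unnormalised second-form numerators: l = 0, m = -1, n = -4; L = l/sqrt(9/4), and similarly M = m/sqrt(W^2), N = n/sqrt(W^2)
H = (E*n - 2*F*m + G*l) / (2*(EG - F^2)*sqrt(W^2)); E*n - 2*F*m + G*l = -4, EG - F^2 = 9/4, so H = (-8/9)/sqrt(9/4)

Answer: H = -16/27


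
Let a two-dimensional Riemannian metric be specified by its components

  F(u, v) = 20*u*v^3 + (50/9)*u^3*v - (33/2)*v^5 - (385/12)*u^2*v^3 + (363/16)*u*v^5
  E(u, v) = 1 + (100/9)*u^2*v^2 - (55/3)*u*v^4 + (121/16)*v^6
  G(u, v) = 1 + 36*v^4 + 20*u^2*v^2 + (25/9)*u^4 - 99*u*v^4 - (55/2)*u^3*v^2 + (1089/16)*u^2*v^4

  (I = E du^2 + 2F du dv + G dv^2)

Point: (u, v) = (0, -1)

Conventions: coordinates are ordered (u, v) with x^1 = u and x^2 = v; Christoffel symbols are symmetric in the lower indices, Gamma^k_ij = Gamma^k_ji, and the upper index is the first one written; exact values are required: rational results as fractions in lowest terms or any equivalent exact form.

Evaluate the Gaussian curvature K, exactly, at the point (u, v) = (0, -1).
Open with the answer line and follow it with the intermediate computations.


Answer: K = -7184/508369

E = 137/16, F = 33/2, G = 37, EG - F^2 = 713/16 at the point
E_u = -55/3, E_v = -363/8, F_u = -683/16, F_v = -165/2, G_u = -99, G_v = -144
E_vv = 1815/8, F_uv = 2775/16, G_uu = 1409/8
Brioschi: K = (det M1 - det M2) / (EG - F^2)^2 with the standard first/second-derivative matrices M1, M2.
M1 = [[-E_vv/2 + F_uv - G_uu/2, E_u/2, F_u - E_v/2], [F_v - G_u/2, E, F], [G_v/2, F, G]] = [[-449/16, -55/6, -20], [-33, 137/16, 33/2], [-72, 33/2, 37]]; det M1 = -766217/256
M2 = [[0, E_v/2, G_u/2], [E_v/2, E, F], [G_u/2, F, G]] = [[0, -363/16, -99/2], [-363/16, 137/16, 33/2], [-99/2, 33/2, 37]]; det M2 = -759033/256
det M1 - det M2 = -449/16; K = -449/16 / (713/16)^2 = -7184/508369


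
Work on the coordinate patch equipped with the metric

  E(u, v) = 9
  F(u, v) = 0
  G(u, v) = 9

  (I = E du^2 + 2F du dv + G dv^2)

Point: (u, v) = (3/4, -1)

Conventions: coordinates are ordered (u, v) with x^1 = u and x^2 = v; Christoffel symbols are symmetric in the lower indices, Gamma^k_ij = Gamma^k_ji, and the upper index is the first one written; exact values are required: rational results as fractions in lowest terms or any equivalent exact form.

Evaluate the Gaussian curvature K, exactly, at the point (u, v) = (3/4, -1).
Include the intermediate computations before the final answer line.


E = 9, F = 0, G = 9, EG - F^2 = 81 at the point
E_u = 0, E_v = 0, F_u = 0, F_v = 0, G_u = 0, G_v = 0
E_vv = 0, F_uv = 0, G_uu = 0
Evaluate Brioschi's two determinant matrices M1, M2 and divide by (EG - F^2)^2.
M1 = [[-E_vv/2 + F_uv - G_uu/2, E_u/2, F_u - E_v/2], [F_v - G_u/2, E, F], [G_v/2, F, G]] = [[0, 0, 0], [0, 9, 0], [0, 0, 9]]; det M1 = 0
M2 = [[0, E_v/2, G_u/2], [E_v/2, E, F], [G_u/2, F, G]] = [[0, 0, 0], [0, 9, 0], [0, 0, 9]]; det M2 = 0
det M1 - det M2 = 0; K = 0 / (81)^2 = 0

Answer: K = 0


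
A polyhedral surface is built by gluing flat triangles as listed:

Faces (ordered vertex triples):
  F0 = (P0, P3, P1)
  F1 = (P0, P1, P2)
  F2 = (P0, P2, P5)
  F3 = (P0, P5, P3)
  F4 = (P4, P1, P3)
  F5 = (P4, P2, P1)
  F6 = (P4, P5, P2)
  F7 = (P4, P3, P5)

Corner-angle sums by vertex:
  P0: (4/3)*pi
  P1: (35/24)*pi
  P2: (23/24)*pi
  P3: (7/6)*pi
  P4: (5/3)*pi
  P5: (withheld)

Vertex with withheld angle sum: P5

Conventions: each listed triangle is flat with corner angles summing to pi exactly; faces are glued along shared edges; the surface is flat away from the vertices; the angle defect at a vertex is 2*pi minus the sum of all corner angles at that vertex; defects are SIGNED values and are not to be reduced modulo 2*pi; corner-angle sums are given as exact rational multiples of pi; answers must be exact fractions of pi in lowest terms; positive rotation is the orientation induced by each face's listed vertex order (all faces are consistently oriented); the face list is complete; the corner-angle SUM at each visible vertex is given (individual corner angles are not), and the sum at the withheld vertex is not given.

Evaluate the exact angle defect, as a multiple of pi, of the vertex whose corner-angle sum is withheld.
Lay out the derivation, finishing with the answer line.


V = 6, E = 12, F = 8; chi = V - E + F = 2
Gauss-Bonnet: total defect = 2*pi*chi = 4*pi; visible defects sum to (41/12)*pi

Answer: defect(P5) = (7/12)*pi


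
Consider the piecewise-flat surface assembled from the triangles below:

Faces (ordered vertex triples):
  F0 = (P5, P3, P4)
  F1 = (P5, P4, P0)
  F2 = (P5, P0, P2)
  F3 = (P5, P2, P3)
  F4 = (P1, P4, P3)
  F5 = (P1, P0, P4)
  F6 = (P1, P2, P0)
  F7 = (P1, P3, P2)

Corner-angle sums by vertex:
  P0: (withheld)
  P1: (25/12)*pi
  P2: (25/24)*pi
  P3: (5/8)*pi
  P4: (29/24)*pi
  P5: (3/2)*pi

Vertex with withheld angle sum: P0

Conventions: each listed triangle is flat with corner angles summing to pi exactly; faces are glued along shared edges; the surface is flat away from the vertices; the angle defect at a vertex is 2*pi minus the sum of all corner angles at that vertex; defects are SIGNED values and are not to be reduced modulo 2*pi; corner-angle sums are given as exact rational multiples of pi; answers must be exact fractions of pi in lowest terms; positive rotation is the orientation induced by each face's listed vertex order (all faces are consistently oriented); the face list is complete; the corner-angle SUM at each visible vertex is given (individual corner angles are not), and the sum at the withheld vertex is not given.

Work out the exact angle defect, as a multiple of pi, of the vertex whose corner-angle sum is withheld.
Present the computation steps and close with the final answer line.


V = 6, E = 12, F = 8; chi = V - E + F = 2
Gauss-Bonnet: total defect = 2*pi*chi = 4*pi; visible defects sum to (85/24)*pi

Answer: defect(P0) = (11/24)*pi


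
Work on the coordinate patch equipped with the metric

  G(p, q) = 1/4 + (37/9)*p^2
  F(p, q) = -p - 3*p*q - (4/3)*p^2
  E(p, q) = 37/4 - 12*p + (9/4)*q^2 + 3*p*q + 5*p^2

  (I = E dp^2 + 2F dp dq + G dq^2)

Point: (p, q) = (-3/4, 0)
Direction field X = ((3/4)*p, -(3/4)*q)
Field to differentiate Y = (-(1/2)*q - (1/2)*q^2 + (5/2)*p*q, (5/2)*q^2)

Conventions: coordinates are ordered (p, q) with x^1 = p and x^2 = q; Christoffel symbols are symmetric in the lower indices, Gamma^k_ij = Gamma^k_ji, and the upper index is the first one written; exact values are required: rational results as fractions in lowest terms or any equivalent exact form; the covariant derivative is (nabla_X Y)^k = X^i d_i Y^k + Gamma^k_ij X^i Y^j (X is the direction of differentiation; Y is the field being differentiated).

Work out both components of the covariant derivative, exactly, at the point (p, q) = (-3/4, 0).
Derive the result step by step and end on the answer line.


E = 337/16, F = 0, G = 41/16 at the point
E_p = -39/2, E_q = -9/4, F_p = 1, F_q = 9/4, G_p = -37/6, G_q = 0
EG - F^2 = 13817/256;  g^inv = (256/13817) * [[41/16, 0], [0, 337/16]]
first-kind symbols [ij,l] = (1/2)(d_i g_jl + d_j g_il - d_l g_ij): [pp,p] = E_p/2 = -39/4, [pp,q] = F_p - E_q/2 = 17/8, [pq,p] = E_q/2 = -9/8, [pq,q] = G_p/2 = -37/12, [qq,p] = F_q - G_p/2 = 16/3, [qq,q] = G_q/2 = 0
Gamma^p_ij = (G*[ij,p] - F*[ij,q])/(EG - F^2), Gamma^q_ij = (E*[ij,q] - F*[ij,p])/(EG - F^2)
Gamma_ppp = -156/337, Gamma_ppq = -18/337, Gamma_pqq = 256/1011, Gamma_qpp = 34/41, Gamma_qpq = -148/123, Gamma_qqq = 0
X = (-9/16, 0), Y = (0, 0) at the point

Answer: (nabla_X Y)^p = 0, (nabla_X Y)^q = 0


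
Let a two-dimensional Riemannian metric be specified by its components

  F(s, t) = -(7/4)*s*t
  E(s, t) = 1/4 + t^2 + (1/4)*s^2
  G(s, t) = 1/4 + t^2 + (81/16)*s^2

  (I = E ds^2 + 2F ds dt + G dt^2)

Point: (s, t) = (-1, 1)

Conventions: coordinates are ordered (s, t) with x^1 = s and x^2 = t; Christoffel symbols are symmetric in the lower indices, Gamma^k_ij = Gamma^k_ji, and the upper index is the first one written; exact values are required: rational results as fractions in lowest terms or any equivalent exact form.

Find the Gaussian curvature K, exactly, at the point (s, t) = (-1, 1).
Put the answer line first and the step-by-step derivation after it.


Answer: K = -6063/42025

E = 3/2, F = 7/4, G = 101/16, EG - F^2 = 205/32 at the point
E_s = -1/2, E_t = 2, F_s = -7/4, F_t = 7/4, G_s = -81/8, G_t = 2
E_tt = 2, F_st = -7/4, G_ss = 81/8
Brioschi: K = (det M1 - det M2) / (EG - F^2)^2 with the standard first/second-derivative matrices M1, M2.
M1 = [[-E_tt/2 + F_st - G_ss/2, E_s/2, F_s - E_t/2], [F_t - G_s/2, E, F], [G_t/2, F, G]] = [[-125/16, -1/4, -11/4], [109/16, 3/2, 7/4], [1, 7/4, 101/16]]; det M1 = -70037/1024
M2 = [[0, E_t/2, G_s/2], [E_t/2, E, F], [G_s/2, F, G]] = [[0, 1, -81/16], [1, 3/2, 7/4], [-81/16, 7/4, 101/16]]; det M2 = -31987/512
det M1 - det M2 = -6063/1024; K = -6063/1024 / (205/32)^2 = -6063/42025


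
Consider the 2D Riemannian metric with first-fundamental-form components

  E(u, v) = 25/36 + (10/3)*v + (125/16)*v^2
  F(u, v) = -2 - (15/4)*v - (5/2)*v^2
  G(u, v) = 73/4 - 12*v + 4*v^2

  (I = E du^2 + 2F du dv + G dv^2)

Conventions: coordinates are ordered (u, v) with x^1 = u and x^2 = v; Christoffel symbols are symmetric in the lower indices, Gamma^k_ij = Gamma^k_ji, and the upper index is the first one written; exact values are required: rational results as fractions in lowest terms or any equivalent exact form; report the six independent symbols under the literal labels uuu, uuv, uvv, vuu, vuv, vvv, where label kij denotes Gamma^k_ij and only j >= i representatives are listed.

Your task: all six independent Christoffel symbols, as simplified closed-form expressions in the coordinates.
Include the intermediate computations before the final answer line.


E = 25/36 + (10/3)*v + (125/16)*v^2; F = -2 - (15/4)*v - (5/2)*v^2; G = 73/4 - 12*v + 4*v^2
Gamma^k_ij = (1/2) g^{kl} (d_i g_jl + d_j g_il - d_l g_ij), with g^inv = (1/(EG-F^2)) [[G, -F], [-F, E]]
first partials: E_u = 0, E_v = 10/3 + (125/8)*v, F_u = 0, F_v = -15/4 - 5*v, G_u = 0, G_v = -12 + 8*v
D = EG - F^2 = 1249/144 + (75/2)*v + (46825/576)*v^2 - (595/6)*v^3 + 25*v^4
expanded: Gamma^u_uu = (G E_u - 2F F_u + F E_v)/(2D), Gamma^u_uv = (G E_v - F G_u)/(2D), Gamma^u_vv = (2G F_v - G G_u - F G_v)/(2D), Gamma^v_uu = (2E F_u - E E_v - F E_u)/(2D), Gamma^v_uv = (E G_u - F E_v)/(2D), Gamma^v_vv = (E G_v - 2F F_v + F G_u)/(2D); substitute and cancel common factors

Answer: Gamma_uuu = (-11250*v^3 - 19275*v^2 - 12600*v - 1920)/(14400*v^4 - 57120*v^3 + 46825*v^2 + 21600*v + 4996), Gamma_uuv = (18000*v^3 - 50160*v^2 + 70605*v + 17520)/(14400*v^4 - 57120*v^3 + 46825*v^2 + 21600*v + 4996), Gamma_uvv = (-5760*v^3 + 25920*v^2 - 34992*v - 46332)/(14400*v^4 - 57120*v^3 + 46825*v^2 + 21600*v + 4996), Gamma_vuu = (-421875*v^3 - 270000*v^2 - 75900*v - 8000)/(172800*v^4 - 685440*v^3 + 561900*v^2 + 259200*v + 59952), Gamma_vuv = (11250*v^3 + 19275*v^2 + 12600*v + 1920)/(14400*v^4 - 57120*v^3 + 46825*v^2 + 21600*v + 4996), Gamma_vvv = (10800*v^3 - 35520*v^2 - 23780*v - 6720)/(14400*v^4 - 57120*v^3 + 46825*v^2 + 21600*v + 4996)
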